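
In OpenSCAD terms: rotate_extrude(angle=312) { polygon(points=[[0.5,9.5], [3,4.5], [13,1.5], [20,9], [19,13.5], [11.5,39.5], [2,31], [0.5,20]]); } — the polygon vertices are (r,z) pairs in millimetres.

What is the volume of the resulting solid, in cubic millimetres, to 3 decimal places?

Volume = 25170.126 mm³

Profile (r,z), 8 vertices: (0.5,9.5) (3,4.5) (13,1.5) (20,9) (19,13.5) (11.5,39.5) (2,31) (0.5,20)
edge 0: (0.5,9.5)→(3,4.5)  cross = 0.5·4.5 − 3·9.5 = -26.2500; (r_i+r_j)·cross = 3.5·-26.2500 = -91.8750
edge 1: (3,4.5)→(13,1.5)  cross = 3·1.5 − 13·4.5 = -54.0000; (r_i+r_j)·cross = 16·-54.0000 = -864.0000
edge 2: (13,1.5)→(20,9)  cross = 13·9 − 20·1.5 = 87.0000; (r_i+r_j)·cross = 33·87.0000 = 2871.0000
edge 3: (20,9)→(19,13.5)  cross = 20·13.5 − 19·9 = 99.0000; (r_i+r_j)·cross = 39·99.0000 = 3861.0000
edge 4: (19,13.5)→(11.5,39.5)  cross = 19·39.5 − 11.5·13.5 = 595.2500; (r_i+r_j)·cross = 30.5·595.2500 = 18155.1250
edge 5: (11.5,39.5)→(2,31)  cross = 11.5·31 − 2·39.5 = 277.5000; (r_i+r_j)·cross = 13.5·277.5000 = 3746.2500
edge 6: (2,31)→(0.5,20)  cross = 2·20 − 0.5·31 = 24.5000; (r_i+r_j)·cross = 2.5·24.5000 = 61.2500
edge 7: (0.5,20)→(0.5,9.5)  cross = 0.5·9.5 − 0.5·20 = -5.2500; (r_i+r_j)·cross = 1·-5.2500 = -5.2500
Σcross = 997.7500 → A = |Σcross|/2 = 498.8750 mm²
Σ(r_i+r_j)·cross = 27733.5000 → first moment M = |Σ|/6 = 4622.2500
R_c = M/A = 4622.2500/498.8750 = 9.2653 mm
θ = 312° = 5.445427 rad
V = θ·R_c·A = 5.445427·9.2653·498.8750 = 25170.126 mm³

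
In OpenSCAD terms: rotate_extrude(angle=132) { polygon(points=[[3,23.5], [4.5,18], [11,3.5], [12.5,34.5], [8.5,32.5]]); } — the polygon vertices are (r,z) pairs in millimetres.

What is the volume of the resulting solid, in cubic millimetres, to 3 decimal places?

Volume = 3158.557 mm³

Profile (r,z), 5 vertices: (3,23.5) (4.5,18) (11,3.5) (12.5,34.5) (8.5,32.5)
edge 0: (3,23.5)→(4.5,18)  cross = 3·18 − 4.5·23.5 = -51.7500; (r_i+r_j)·cross = 7.5·-51.7500 = -388.1250
edge 1: (4.5,18)→(11,3.5)  cross = 4.5·3.5 − 11·18 = -182.2500; (r_i+r_j)·cross = 15.5·-182.2500 = -2824.8750
edge 2: (11,3.5)→(12.5,34.5)  cross = 11·34.5 − 12.5·3.5 = 335.7500; (r_i+r_j)·cross = 23.5·335.7500 = 7890.1250
edge 3: (12.5,34.5)→(8.5,32.5)  cross = 12.5·32.5 − 8.5·34.5 = 113.0000; (r_i+r_j)·cross = 21·113.0000 = 2373.0000
edge 4: (8.5,32.5)→(3,23.5)  cross = 8.5·23.5 − 3·32.5 = 102.2500; (r_i+r_j)·cross = 11.5·102.2500 = 1175.8750
Σcross = 317.0000 → A = |Σcross|/2 = 158.5000 mm²
Σ(r_i+r_j)·cross = 8226.0000 → first moment M = |Σ|/6 = 1371.0000
R_c = M/A = 1371.0000/158.5000 = 8.6498 mm
θ = 132° = 2.303835 rad
V = θ·R_c·A = 2.303835·8.6498·158.5000 = 3158.557 mm³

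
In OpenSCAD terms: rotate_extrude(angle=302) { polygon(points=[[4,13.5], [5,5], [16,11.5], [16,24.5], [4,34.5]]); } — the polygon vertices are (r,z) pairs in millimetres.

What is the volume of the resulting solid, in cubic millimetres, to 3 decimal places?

Profile (r,z), 5 vertices: (4,13.5) (5,5) (16,11.5) (16,24.5) (4,34.5)
edge 0: (4,13.5)→(5,5)  cross = 4·5 − 5·13.5 = -47.5000; (r_i+r_j)·cross = 9·-47.5000 = -427.5000
edge 1: (5,5)→(16,11.5)  cross = 5·11.5 − 16·5 = -22.5000; (r_i+r_j)·cross = 21·-22.5000 = -472.5000
edge 2: (16,11.5)→(16,24.5)  cross = 16·24.5 − 16·11.5 = 208.0000; (r_i+r_j)·cross = 32·208.0000 = 6656.0000
edge 3: (16,24.5)→(4,34.5)  cross = 16·34.5 − 4·24.5 = 454.0000; (r_i+r_j)·cross = 20·454.0000 = 9080.0000
edge 4: (4,34.5)→(4,13.5)  cross = 4·13.5 − 4·34.5 = -84.0000; (r_i+r_j)·cross = 8·-84.0000 = -672.0000
Σcross = 508.0000 → A = |Σcross|/2 = 254.0000 mm²
Σ(r_i+r_j)·cross = 14164.0000 → first moment M = |Σ|/6 = 2360.6667
R_c = M/A = 2360.6667/254.0000 = 9.2940 mm
θ = 302° = 5.270894 rad
V = θ·R_c·A = 5.270894·9.2940·254.0000 = 12442.825 mm³

Volume = 12442.825 mm³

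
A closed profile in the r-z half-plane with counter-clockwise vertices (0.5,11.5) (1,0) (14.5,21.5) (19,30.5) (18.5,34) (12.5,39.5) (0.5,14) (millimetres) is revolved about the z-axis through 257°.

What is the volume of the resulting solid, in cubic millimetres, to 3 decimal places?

Volume = 11966.930 mm³

Profile (r,z), 7 vertices: (0.5,11.5) (1,0) (14.5,21.5) (19,30.5) (18.5,34) (12.5,39.5) (0.5,14)
edge 0: (0.5,11.5)→(1,0)  cross = 0.5·0 − 1·11.5 = -11.5000; (r_i+r_j)·cross = 1.5·-11.5000 = -17.2500
edge 1: (1,0)→(14.5,21.5)  cross = 1·21.5 − 14.5·0 = 21.5000; (r_i+r_j)·cross = 15.5·21.5000 = 333.2500
edge 2: (14.5,21.5)→(19,30.5)  cross = 14.5·30.5 − 19·21.5 = 33.7500; (r_i+r_j)·cross = 33.5·33.7500 = 1130.6250
edge 3: (19,30.5)→(18.5,34)  cross = 19·34 − 18.5·30.5 = 81.7500; (r_i+r_j)·cross = 37.5·81.7500 = 3065.6250
edge 4: (18.5,34)→(12.5,39.5)  cross = 18.5·39.5 − 12.5·34 = 305.7500; (r_i+r_j)·cross = 31·305.7500 = 9478.2500
edge 5: (12.5,39.5)→(0.5,14)  cross = 12.5·14 − 0.5·39.5 = 155.2500; (r_i+r_j)·cross = 13·155.2500 = 2018.2500
edge 6: (0.5,14)→(0.5,11.5)  cross = 0.5·11.5 − 0.5·14 = -1.2500; (r_i+r_j)·cross = 1·-1.2500 = -1.2500
Σcross = 585.2500 → A = |Σcross|/2 = 292.6250 mm²
Σ(r_i+r_j)·cross = 16007.5000 → first moment M = |Σ|/6 = 2667.9167
R_c = M/A = 2667.9167/292.6250 = 9.1172 mm
θ = 257° = 4.485496 rad
V = θ·R_c·A = 4.485496·9.1172·292.6250 = 11966.930 mm³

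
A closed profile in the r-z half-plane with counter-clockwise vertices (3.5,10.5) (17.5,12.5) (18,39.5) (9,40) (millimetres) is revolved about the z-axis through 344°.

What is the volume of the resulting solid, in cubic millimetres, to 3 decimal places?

Volume = 22899.624 mm³

Profile (r,z), 4 vertices: (3.5,10.5) (17.5,12.5) (18,39.5) (9,40)
edge 0: (3.5,10.5)→(17.5,12.5)  cross = 3.5·12.5 − 17.5·10.5 = -140.0000; (r_i+r_j)·cross = 21·-140.0000 = -2940.0000
edge 1: (17.5,12.5)→(18,39.5)  cross = 17.5·39.5 − 18·12.5 = 466.2500; (r_i+r_j)·cross = 35.5·466.2500 = 16551.8750
edge 2: (18,39.5)→(9,40)  cross = 18·40 − 9·39.5 = 364.5000; (r_i+r_j)·cross = 27·364.5000 = 9841.5000
edge 3: (9,40)→(3.5,10.5)  cross = 9·10.5 − 3.5·40 = -45.5000; (r_i+r_j)·cross = 12.5·-45.5000 = -568.7500
Σcross = 645.2500 → A = |Σcross|/2 = 322.6250 mm²
Σ(r_i+r_j)·cross = 22884.6250 → first moment M = |Σ|/6 = 3814.1042
R_c = M/A = 3814.1042/322.6250 = 11.8221 mm
θ = 344° = 6.003933 rad
V = θ·R_c·A = 6.003933·11.8221·322.6250 = 22899.624 mm³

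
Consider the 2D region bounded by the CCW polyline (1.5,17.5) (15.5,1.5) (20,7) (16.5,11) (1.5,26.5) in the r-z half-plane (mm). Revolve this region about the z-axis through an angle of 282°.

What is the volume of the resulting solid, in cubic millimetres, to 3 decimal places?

Profile (r,z), 5 vertices: (1.5,17.5) (15.5,1.5) (20,7) (16.5,11) (1.5,26.5)
edge 0: (1.5,17.5)→(15.5,1.5)  cross = 1.5·1.5 − 15.5·17.5 = -269.0000; (r_i+r_j)·cross = 17·-269.0000 = -4573.0000
edge 1: (15.5,1.5)→(20,7)  cross = 15.5·7 − 20·1.5 = 78.5000; (r_i+r_j)·cross = 35.5·78.5000 = 2786.7500
edge 2: (20,7)→(16.5,11)  cross = 20·11 − 16.5·7 = 104.5000; (r_i+r_j)·cross = 36.5·104.5000 = 3814.2500
edge 3: (16.5,11)→(1.5,26.5)  cross = 16.5·26.5 − 1.5·11 = 420.7500; (r_i+r_j)·cross = 18·420.7500 = 7573.5000
edge 4: (1.5,26.5)→(1.5,17.5)  cross = 1.5·17.5 − 1.5·26.5 = -13.5000; (r_i+r_j)·cross = 3·-13.5000 = -40.5000
Σcross = 321.2500 → A = |Σcross|/2 = 160.6250 mm²
Σ(r_i+r_j)·cross = 9561.0000 → first moment M = |Σ|/6 = 1593.5000
R_c = M/A = 1593.5000/160.6250 = 9.9206 mm
θ = 282° = 4.921828 rad
V = θ·R_c·A = 4.921828·9.9206·160.6250 = 7842.934 mm³

Volume = 7842.934 mm³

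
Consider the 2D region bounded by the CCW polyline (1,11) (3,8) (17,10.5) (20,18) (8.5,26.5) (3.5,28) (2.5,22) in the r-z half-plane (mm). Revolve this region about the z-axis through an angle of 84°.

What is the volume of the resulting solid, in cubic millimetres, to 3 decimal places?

Profile (r,z), 7 vertices: (1,11) (3,8) (17,10.5) (20,18) (8.5,26.5) (3.5,28) (2.5,22)
edge 0: (1,11)→(3,8)  cross = 1·8 − 3·11 = -25.0000; (r_i+r_j)·cross = 4·-25.0000 = -100.0000
edge 1: (3,8)→(17,10.5)  cross = 3·10.5 − 17·8 = -104.5000; (r_i+r_j)·cross = 20·-104.5000 = -2090.0000
edge 2: (17,10.5)→(20,18)  cross = 17·18 − 20·10.5 = 96.0000; (r_i+r_j)·cross = 37·96.0000 = 3552.0000
edge 3: (20,18)→(8.5,26.5)  cross = 20·26.5 − 8.5·18 = 377.0000; (r_i+r_j)·cross = 28.5·377.0000 = 10744.5000
edge 4: (8.5,26.5)→(3.5,28)  cross = 8.5·28 − 3.5·26.5 = 145.2500; (r_i+r_j)·cross = 12·145.2500 = 1743.0000
edge 5: (3.5,28)→(2.5,22)  cross = 3.5·22 − 2.5·28 = 7.0000; (r_i+r_j)·cross = 6·7.0000 = 42.0000
edge 6: (2.5,22)→(1,11)  cross = 2.5·11 − 1·22 = 5.5000; (r_i+r_j)·cross = 3.5·5.5000 = 19.2500
Σcross = 501.2500 → A = |Σcross|/2 = 250.6250 mm²
Σ(r_i+r_j)·cross = 13910.7500 → first moment M = |Σ|/6 = 2318.4583
R_c = M/A = 2318.4583/250.6250 = 9.2507 mm
θ = 84° = 1.466077 rad
V = θ·R_c·A = 1.466077·9.2507·250.6250 = 3399.037 mm³

Volume = 3399.037 mm³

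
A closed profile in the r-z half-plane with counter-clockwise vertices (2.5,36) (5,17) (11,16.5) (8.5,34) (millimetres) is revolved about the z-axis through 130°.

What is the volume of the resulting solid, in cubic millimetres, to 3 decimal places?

Profile (r,z), 4 vertices: (2.5,36) (5,17) (11,16.5) (8.5,34)
edge 0: (2.5,36)→(5,17)  cross = 2.5·17 − 5·36 = -137.5000; (r_i+r_j)·cross = 7.5·-137.5000 = -1031.2500
edge 1: (5,17)→(11,16.5)  cross = 5·16.5 − 11·17 = -104.5000; (r_i+r_j)·cross = 16·-104.5000 = -1672.0000
edge 2: (11,16.5)→(8.5,34)  cross = 11·34 − 8.5·16.5 = 233.7500; (r_i+r_j)·cross = 19.5·233.7500 = 4558.1250
edge 3: (8.5,34)→(2.5,36)  cross = 8.5·36 − 2.5·34 = 221.0000; (r_i+r_j)·cross = 11·221.0000 = 2431.0000
Σcross = 212.7500 → A = |Σcross|/2 = 106.3750 mm²
Σ(r_i+r_j)·cross = 4285.8750 → first moment M = |Σ|/6 = 714.3125
R_c = M/A = 714.3125/106.3750 = 6.7150 mm
θ = 130° = 2.268928 rad
V = θ·R_c·A = 2.268928·6.7150·106.3750 = 1620.724 mm³

Volume = 1620.724 mm³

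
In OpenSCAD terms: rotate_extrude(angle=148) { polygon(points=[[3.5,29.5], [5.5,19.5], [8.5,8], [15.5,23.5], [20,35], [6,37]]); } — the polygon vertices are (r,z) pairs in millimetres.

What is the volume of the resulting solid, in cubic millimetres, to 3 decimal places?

Volume = 6919.445 mm³

Profile (r,z), 6 vertices: (3.5,29.5) (5.5,19.5) (8.5,8) (15.5,23.5) (20,35) (6,37)
edge 0: (3.5,29.5)→(5.5,19.5)  cross = 3.5·19.5 − 5.5·29.5 = -94.0000; (r_i+r_j)·cross = 9·-94.0000 = -846.0000
edge 1: (5.5,19.5)→(8.5,8)  cross = 5.5·8 − 8.5·19.5 = -121.7500; (r_i+r_j)·cross = 14·-121.7500 = -1704.5000
edge 2: (8.5,8)→(15.5,23.5)  cross = 8.5·23.5 − 15.5·8 = 75.7500; (r_i+r_j)·cross = 24·75.7500 = 1818.0000
edge 3: (15.5,23.5)→(20,35)  cross = 15.5·35 − 20·23.5 = 72.5000; (r_i+r_j)·cross = 35.5·72.5000 = 2573.7500
edge 4: (20,35)→(6,37)  cross = 20·37 − 6·35 = 530.0000; (r_i+r_j)·cross = 26·530.0000 = 13780.0000
edge 5: (6,37)→(3.5,29.5)  cross = 6·29.5 − 3.5·37 = 47.5000; (r_i+r_j)·cross = 9.5·47.5000 = 451.2500
Σcross = 510.0000 → A = |Σcross|/2 = 255.0000 mm²
Σ(r_i+r_j)·cross = 16072.5000 → first moment M = |Σ|/6 = 2678.7500
R_c = M/A = 2678.7500/255.0000 = 10.5049 mm
θ = 148° = 2.583087 rad
V = θ·R_c·A = 2.583087·10.5049·255.0000 = 6919.445 mm³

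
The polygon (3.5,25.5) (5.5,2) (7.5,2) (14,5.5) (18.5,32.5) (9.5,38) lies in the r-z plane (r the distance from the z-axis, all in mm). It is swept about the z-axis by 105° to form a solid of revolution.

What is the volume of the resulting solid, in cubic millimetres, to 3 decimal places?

Profile (r,z), 6 vertices: (3.5,25.5) (5.5,2) (7.5,2) (14,5.5) (18.5,32.5) (9.5,38)
edge 0: (3.5,25.5)→(5.5,2)  cross = 3.5·2 − 5.5·25.5 = -133.2500; (r_i+r_j)·cross = 9·-133.2500 = -1199.2500
edge 1: (5.5,2)→(7.5,2)  cross = 5.5·2 − 7.5·2 = -4.0000; (r_i+r_j)·cross = 13·-4.0000 = -52.0000
edge 2: (7.5,2)→(14,5.5)  cross = 7.5·5.5 − 14·2 = 13.2500; (r_i+r_j)·cross = 21.5·13.2500 = 284.8750
edge 3: (14,5.5)→(18.5,32.5)  cross = 14·32.5 − 18.5·5.5 = 353.2500; (r_i+r_j)·cross = 32.5·353.2500 = 11480.6250
edge 4: (18.5,32.5)→(9.5,38)  cross = 18.5·38 − 9.5·32.5 = 394.2500; (r_i+r_j)·cross = 28·394.2500 = 11039.0000
edge 5: (9.5,38)→(3.5,25.5)  cross = 9.5·25.5 − 3.5·38 = 109.2500; (r_i+r_j)·cross = 13·109.2500 = 1420.2500
Σcross = 732.7500 → A = |Σcross|/2 = 366.3750 mm²
Σ(r_i+r_j)·cross = 22973.5000 → first moment M = |Σ|/6 = 3828.9167
R_c = M/A = 3828.9167/366.3750 = 10.4508 mm
θ = 105° = 1.832596 rad
V = θ·R_c·A = 1.832596·10.4508·366.3750 = 7016.856 mm³

Volume = 7016.856 mm³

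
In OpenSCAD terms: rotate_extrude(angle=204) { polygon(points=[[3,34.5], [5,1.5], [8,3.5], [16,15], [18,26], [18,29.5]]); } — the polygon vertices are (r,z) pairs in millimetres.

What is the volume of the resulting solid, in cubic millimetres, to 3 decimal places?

Volume = 11083.748 mm³

Profile (r,z), 6 vertices: (3,34.5) (5,1.5) (8,3.5) (16,15) (18,26) (18,29.5)
edge 0: (3,34.5)→(5,1.5)  cross = 3·1.5 − 5·34.5 = -168.0000; (r_i+r_j)·cross = 8·-168.0000 = -1344.0000
edge 1: (5,1.5)→(8,3.5)  cross = 5·3.5 − 8·1.5 = 5.5000; (r_i+r_j)·cross = 13·5.5000 = 71.5000
edge 2: (8,3.5)→(16,15)  cross = 8·15 − 16·3.5 = 64.0000; (r_i+r_j)·cross = 24·64.0000 = 1536.0000
edge 3: (16,15)→(18,26)  cross = 16·26 − 18·15 = 146.0000; (r_i+r_j)·cross = 34·146.0000 = 4964.0000
edge 4: (18,26)→(18,29.5)  cross = 18·29.5 − 18·26 = 63.0000; (r_i+r_j)·cross = 36·63.0000 = 2268.0000
edge 5: (18,29.5)→(3,34.5)  cross = 18·34.5 − 3·29.5 = 532.5000; (r_i+r_j)·cross = 21·532.5000 = 11182.5000
Σcross = 643.0000 → A = |Σcross|/2 = 321.5000 mm²
Σ(r_i+r_j)·cross = 18678.0000 → first moment M = |Σ|/6 = 3113.0000
R_c = M/A = 3113.0000/321.5000 = 9.6827 mm
θ = 204° = 3.560472 rad
V = θ·R_c·A = 3.560472·9.6827·321.5000 = 11083.748 mm³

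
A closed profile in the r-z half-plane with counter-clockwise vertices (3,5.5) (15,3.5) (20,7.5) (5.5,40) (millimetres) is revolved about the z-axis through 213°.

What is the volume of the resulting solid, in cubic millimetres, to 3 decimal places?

Profile (r,z), 4 vertices: (3,5.5) (15,3.5) (20,7.5) (5.5,40)
edge 0: (3,5.5)→(15,3.5)  cross = 3·3.5 − 15·5.5 = -72.0000; (r_i+r_j)·cross = 18·-72.0000 = -1296.0000
edge 1: (15,3.5)→(20,7.5)  cross = 15·7.5 − 20·3.5 = 42.5000; (r_i+r_j)·cross = 35·42.5000 = 1487.5000
edge 2: (20,7.5)→(5.5,40)  cross = 20·40 − 5.5·7.5 = 758.7500; (r_i+r_j)·cross = 25.5·758.7500 = 19348.1250
edge 3: (5.5,40)→(3,5.5)  cross = 5.5·5.5 − 3·40 = -89.7500; (r_i+r_j)·cross = 8.5·-89.7500 = -762.8750
Σcross = 639.5000 → A = |Σcross|/2 = 319.7500 mm²
Σ(r_i+r_j)·cross = 18776.7500 → first moment M = |Σ|/6 = 3129.4583
R_c = M/A = 3129.4583/319.7500 = 9.7872 mm
θ = 213° = 3.717551 rad
V = θ·R_c·A = 3.717551·9.7872·319.7500 = 11633.922 mm³

Volume = 11633.922 mm³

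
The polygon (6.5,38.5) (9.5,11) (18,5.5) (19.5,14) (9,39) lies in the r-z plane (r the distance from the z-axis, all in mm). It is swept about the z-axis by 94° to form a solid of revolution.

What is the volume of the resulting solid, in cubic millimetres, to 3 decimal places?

Profile (r,z), 5 vertices: (6.5,38.5) (9.5,11) (18,5.5) (19.5,14) (9,39)
edge 0: (6.5,38.5)→(9.5,11)  cross = 6.5·11 − 9.5·38.5 = -294.2500; (r_i+r_j)·cross = 16·-294.2500 = -4708.0000
edge 1: (9.5,11)→(18,5.5)  cross = 9.5·5.5 − 18·11 = -145.7500; (r_i+r_j)·cross = 27.5·-145.7500 = -4008.1250
edge 2: (18,5.5)→(19.5,14)  cross = 18·14 − 19.5·5.5 = 144.7500; (r_i+r_j)·cross = 37.5·144.7500 = 5428.1250
edge 3: (19.5,14)→(9,39)  cross = 19.5·39 − 9·14 = 634.5000; (r_i+r_j)·cross = 28.5·634.5000 = 18083.2500
edge 4: (9,39)→(6.5,38.5)  cross = 9·38.5 − 6.5·39 = 93.0000; (r_i+r_j)·cross = 15.5·93.0000 = 1441.5000
Σcross = 432.2500 → A = |Σcross|/2 = 216.1250 mm²
Σ(r_i+r_j)·cross = 16236.7500 → first moment M = |Σ|/6 = 2706.1250
R_c = M/A = 2706.1250/216.1250 = 12.5211 mm
θ = 94° = 1.640609 rad
V = θ·R_c·A = 1.640609·12.5211·216.1250 = 4439.694 mm³

Volume = 4439.694 mm³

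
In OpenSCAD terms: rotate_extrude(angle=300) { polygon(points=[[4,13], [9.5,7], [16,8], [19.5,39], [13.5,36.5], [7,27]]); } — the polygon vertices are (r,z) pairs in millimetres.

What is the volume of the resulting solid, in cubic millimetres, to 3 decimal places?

Volume = 19693.859 mm³

Profile (r,z), 6 vertices: (4,13) (9.5,7) (16,8) (19.5,39) (13.5,36.5) (7,27)
edge 0: (4,13)→(9.5,7)  cross = 4·7 − 9.5·13 = -95.5000; (r_i+r_j)·cross = 13.5·-95.5000 = -1289.2500
edge 1: (9.5,7)→(16,8)  cross = 9.5·8 − 16·7 = -36.0000; (r_i+r_j)·cross = 25.5·-36.0000 = -918.0000
edge 2: (16,8)→(19.5,39)  cross = 16·39 − 19.5·8 = 468.0000; (r_i+r_j)·cross = 35.5·468.0000 = 16614.0000
edge 3: (19.5,39)→(13.5,36.5)  cross = 19.5·36.5 − 13.5·39 = 185.2500; (r_i+r_j)·cross = 33·185.2500 = 6113.2500
edge 4: (13.5,36.5)→(7,27)  cross = 13.5·27 − 7·36.5 = 109.0000; (r_i+r_j)·cross = 20.5·109.0000 = 2234.5000
edge 5: (7,27)→(4,13)  cross = 7·13 − 4·27 = -17.0000; (r_i+r_j)·cross = 11·-17.0000 = -187.0000
Σcross = 613.7500 → A = |Σcross|/2 = 306.8750 mm²
Σ(r_i+r_j)·cross = 22567.5000 → first moment M = |Σ|/6 = 3761.2500
R_c = M/A = 3761.2500/306.8750 = 12.2566 mm
θ = 300° = 5.235988 rad
V = θ·R_c·A = 5.235988·12.2566·306.8750 = 19693.859 mm³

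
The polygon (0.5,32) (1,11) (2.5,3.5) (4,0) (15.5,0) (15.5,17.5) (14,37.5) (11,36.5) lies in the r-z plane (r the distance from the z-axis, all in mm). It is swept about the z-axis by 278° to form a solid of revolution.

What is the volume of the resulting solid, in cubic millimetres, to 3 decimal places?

Profile (r,z), 8 vertices: (0.5,32) (1,11) (2.5,3.5) (4,0) (15.5,0) (15.5,17.5) (14,37.5) (11,36.5)
edge 0: (0.5,32)→(1,11)  cross = 0.5·11 − 1·32 = -26.5000; (r_i+r_j)·cross = 1.5·-26.5000 = -39.7500
edge 1: (1,11)→(2.5,3.5)  cross = 1·3.5 − 2.5·11 = -24.0000; (r_i+r_j)·cross = 3.5·-24.0000 = -84.0000
edge 2: (2.5,3.5)→(4,0)  cross = 2.5·0 − 4·3.5 = -14.0000; (r_i+r_j)·cross = 6.5·-14.0000 = -91.0000
edge 3: (4,0)→(15.5,0)  cross = 4·0 − 15.5·0 = 0.0000; (r_i+r_j)·cross = 19.5·0.0000 = 0.0000
edge 4: (15.5,0)→(15.5,17.5)  cross = 15.5·17.5 − 15.5·0 = 271.2500; (r_i+r_j)·cross = 31·271.2500 = 8408.7500
edge 5: (15.5,17.5)→(14,37.5)  cross = 15.5·37.5 − 14·17.5 = 336.2500; (r_i+r_j)·cross = 29.5·336.2500 = 9919.3750
edge 6: (14,37.5)→(11,36.5)  cross = 14·36.5 − 11·37.5 = 98.5000; (r_i+r_j)·cross = 25·98.5000 = 2462.5000
edge 7: (11,36.5)→(0.5,32)  cross = 11·32 − 0.5·36.5 = 333.7500; (r_i+r_j)·cross = 11.5·333.7500 = 3838.1250
Σcross = 975.2500 → A = |Σcross|/2 = 487.6250 mm²
Σ(r_i+r_j)·cross = 24414.0000 → first moment M = |Σ|/6 = 4069.0000
R_c = M/A = 4069.0000/487.6250 = 8.3445 mm
θ = 278° = 4.852015 rad
V = θ·R_c·A = 4.852015·8.3445·487.6250 = 19742.850 mm³

Volume = 19742.850 mm³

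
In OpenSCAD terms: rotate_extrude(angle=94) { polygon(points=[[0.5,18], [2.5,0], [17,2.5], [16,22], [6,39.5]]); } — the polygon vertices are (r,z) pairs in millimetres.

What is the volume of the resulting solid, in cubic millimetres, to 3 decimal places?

Volume = 6174.844 mm³

Profile (r,z), 5 vertices: (0.5,18) (2.5,0) (17,2.5) (16,22) (6,39.5)
edge 0: (0.5,18)→(2.5,0)  cross = 0.5·0 − 2.5·18 = -45.0000; (r_i+r_j)·cross = 3·-45.0000 = -135.0000
edge 1: (2.5,0)→(17,2.5)  cross = 2.5·2.5 − 17·0 = 6.2500; (r_i+r_j)·cross = 19.5·6.2500 = 121.8750
edge 2: (17,2.5)→(16,22)  cross = 17·22 − 16·2.5 = 334.0000; (r_i+r_j)·cross = 33·334.0000 = 11022.0000
edge 3: (16,22)→(6,39.5)  cross = 16·39.5 − 6·22 = 500.0000; (r_i+r_j)·cross = 22·500.0000 = 11000.0000
edge 4: (6,39.5)→(0.5,18)  cross = 6·18 − 0.5·39.5 = 88.2500; (r_i+r_j)·cross = 6.5·88.2500 = 573.6250
Σcross = 883.5000 → A = |Σcross|/2 = 441.7500 mm²
Σ(r_i+r_j)·cross = 22582.5000 → first moment M = |Σ|/6 = 3763.7500
R_c = M/A = 3763.7500/441.7500 = 8.5201 mm
θ = 94° = 1.640609 rad
V = θ·R_c·A = 1.640609·8.5201·441.7500 = 6174.844 mm³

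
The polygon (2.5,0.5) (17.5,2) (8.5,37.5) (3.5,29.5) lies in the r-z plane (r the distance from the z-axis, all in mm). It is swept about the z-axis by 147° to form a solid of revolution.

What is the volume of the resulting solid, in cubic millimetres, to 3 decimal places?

Profile (r,z), 4 vertices: (2.5,0.5) (17.5,2) (8.5,37.5) (3.5,29.5)
edge 0: (2.5,0.5)→(17.5,2)  cross = 2.5·2 − 17.5·0.5 = -3.7500; (r_i+r_j)·cross = 20·-3.7500 = -75.0000
edge 1: (17.5,2)→(8.5,37.5)  cross = 17.5·37.5 − 8.5·2 = 639.2500; (r_i+r_j)·cross = 26·639.2500 = 16620.5000
edge 2: (8.5,37.5)→(3.5,29.5)  cross = 8.5·29.5 − 3.5·37.5 = 119.5000; (r_i+r_j)·cross = 12·119.5000 = 1434.0000
edge 3: (3.5,29.5)→(2.5,0.5)  cross = 3.5·0.5 − 2.5·29.5 = -72.0000; (r_i+r_j)·cross = 6·-72.0000 = -432.0000
Σcross = 683.0000 → A = |Σcross|/2 = 341.5000 mm²
Σ(r_i+r_j)·cross = 17547.5000 → first moment M = |Σ|/6 = 2924.5833
R_c = M/A = 2924.5833/341.5000 = 8.5639 mm
θ = 147° = 2.565634 rad
V = θ·R_c·A = 2.565634·8.5639·341.5000 = 7503.410 mm³

Volume = 7503.410 mm³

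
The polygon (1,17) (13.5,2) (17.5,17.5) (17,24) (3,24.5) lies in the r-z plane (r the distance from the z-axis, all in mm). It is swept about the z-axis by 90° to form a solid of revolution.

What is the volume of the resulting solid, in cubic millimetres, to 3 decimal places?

Volume = 3707.668 mm³

Profile (r,z), 5 vertices: (1,17) (13.5,2) (17.5,17.5) (17,24) (3,24.5)
edge 0: (1,17)→(13.5,2)  cross = 1·2 − 13.5·17 = -227.5000; (r_i+r_j)·cross = 14.5·-227.5000 = -3298.7500
edge 1: (13.5,2)→(17.5,17.5)  cross = 13.5·17.5 − 17.5·2 = 201.2500; (r_i+r_j)·cross = 31·201.2500 = 6238.7500
edge 2: (17.5,17.5)→(17,24)  cross = 17.5·24 − 17·17.5 = 122.5000; (r_i+r_j)·cross = 34.5·122.5000 = 4226.2500
edge 3: (17,24)→(3,24.5)  cross = 17·24.5 − 3·24 = 344.5000; (r_i+r_j)·cross = 20·344.5000 = 6890.0000
edge 4: (3,24.5)→(1,17)  cross = 3·17 − 1·24.5 = 26.5000; (r_i+r_j)·cross = 4·26.5000 = 106.0000
Σcross = 467.2500 → A = |Σcross|/2 = 233.6250 mm²
Σ(r_i+r_j)·cross = 14162.2500 → first moment M = |Σ|/6 = 2360.3750
R_c = M/A = 2360.3750/233.6250 = 10.1033 mm
θ = 90° = 1.570796 rad
V = θ·R_c·A = 1.570796·10.1033·233.6250 = 3707.668 mm³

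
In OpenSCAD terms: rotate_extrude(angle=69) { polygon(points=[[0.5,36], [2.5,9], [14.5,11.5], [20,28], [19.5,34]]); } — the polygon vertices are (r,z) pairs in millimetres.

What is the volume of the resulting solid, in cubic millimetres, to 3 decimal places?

Profile (r,z), 5 vertices: (0.5,36) (2.5,9) (14.5,11.5) (20,28) (19.5,34)
edge 0: (0.5,36)→(2.5,9)  cross = 0.5·9 − 2.5·36 = -85.5000; (r_i+r_j)·cross = 3·-85.5000 = -256.5000
edge 1: (2.5,9)→(14.5,11.5)  cross = 2.5·11.5 − 14.5·9 = -101.7500; (r_i+r_j)·cross = 17·-101.7500 = -1729.7500
edge 2: (14.5,11.5)→(20,28)  cross = 14.5·28 − 20·11.5 = 176.0000; (r_i+r_j)·cross = 34.5·176.0000 = 6072.0000
edge 3: (20,28)→(19.5,34)  cross = 20·34 − 19.5·28 = 134.0000; (r_i+r_j)·cross = 39.5·134.0000 = 5293.0000
edge 4: (19.5,34)→(0.5,36)  cross = 19.5·36 − 0.5·34 = 685.0000; (r_i+r_j)·cross = 20·685.0000 = 13700.0000
Σcross = 807.7500 → A = |Σcross|/2 = 403.8750 mm²
Σ(r_i+r_j)·cross = 23078.7500 → first moment M = |Σ|/6 = 3846.4583
R_c = M/A = 3846.4583/403.8750 = 9.5239 mm
θ = 69° = 1.204277 rad
V = θ·R_c·A = 1.204277·9.5239·403.8750 = 4632.202 mm³

Volume = 4632.202 mm³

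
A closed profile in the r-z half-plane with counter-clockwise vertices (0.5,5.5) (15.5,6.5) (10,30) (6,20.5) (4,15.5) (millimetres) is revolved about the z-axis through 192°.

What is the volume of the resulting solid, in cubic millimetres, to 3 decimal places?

Profile (r,z), 5 vertices: (0.5,5.5) (15.5,6.5) (10,30) (6,20.5) (4,15.5)
edge 0: (0.5,5.5)→(15.5,6.5)  cross = 0.5·6.5 − 15.5·5.5 = -82.0000; (r_i+r_j)·cross = 16·-82.0000 = -1312.0000
edge 1: (15.5,6.5)→(10,30)  cross = 15.5·30 − 10·6.5 = 400.0000; (r_i+r_j)·cross = 25.5·400.0000 = 10200.0000
edge 2: (10,30)→(6,20.5)  cross = 10·20.5 − 6·30 = 25.0000; (r_i+r_j)·cross = 16·25.0000 = 400.0000
edge 3: (6,20.5)→(4,15.5)  cross = 6·15.5 − 4·20.5 = 11.0000; (r_i+r_j)·cross = 10·11.0000 = 110.0000
edge 4: (4,15.5)→(0.5,5.5)  cross = 4·5.5 − 0.5·15.5 = 14.2500; (r_i+r_j)·cross = 4.5·14.2500 = 64.1250
Σcross = 368.2500 → A = |Σcross|/2 = 184.1250 mm²
Σ(r_i+r_j)·cross = 9462.1250 → first moment M = |Σ|/6 = 1577.0208
R_c = M/A = 1577.0208/184.1250 = 8.5649 mm
θ = 192° = 3.351032 rad
V = θ·R_c·A = 3.351032·8.5649·184.1250 = 5284.648 mm³

Volume = 5284.648 mm³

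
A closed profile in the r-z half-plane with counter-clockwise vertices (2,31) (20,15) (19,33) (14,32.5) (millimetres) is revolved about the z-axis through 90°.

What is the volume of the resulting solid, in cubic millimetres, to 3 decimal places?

Volume = 3319.747 mm³

Profile (r,z), 4 vertices: (2,31) (20,15) (19,33) (14,32.5)
edge 0: (2,31)→(20,15)  cross = 2·15 − 20·31 = -590.0000; (r_i+r_j)·cross = 22·-590.0000 = -12980.0000
edge 1: (20,15)→(19,33)  cross = 20·33 − 19·15 = 375.0000; (r_i+r_j)·cross = 39·375.0000 = 14625.0000
edge 2: (19,33)→(14,32.5)  cross = 19·32.5 − 14·33 = 155.5000; (r_i+r_j)·cross = 33·155.5000 = 5131.5000
edge 3: (14,32.5)→(2,31)  cross = 14·31 − 2·32.5 = 369.0000; (r_i+r_j)·cross = 16·369.0000 = 5904.0000
Σcross = 309.5000 → A = |Σcross|/2 = 154.7500 mm²
Σ(r_i+r_j)·cross = 12680.5000 → first moment M = |Σ|/6 = 2113.4167
R_c = M/A = 2113.4167/154.7500 = 13.6570 mm
θ = 90° = 1.570796 rad
V = θ·R_c·A = 1.570796·13.6570·154.7500 = 3319.747 mm³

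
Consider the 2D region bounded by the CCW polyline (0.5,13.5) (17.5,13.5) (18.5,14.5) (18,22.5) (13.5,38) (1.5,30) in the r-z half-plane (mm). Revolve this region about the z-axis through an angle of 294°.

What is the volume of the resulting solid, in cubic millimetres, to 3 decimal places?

Profile (r,z), 6 vertices: (0.5,13.5) (17.5,13.5) (18.5,14.5) (18,22.5) (13.5,38) (1.5,30)
edge 0: (0.5,13.5)→(17.5,13.5)  cross = 0.5·13.5 − 17.5·13.5 = -229.5000; (r_i+r_j)·cross = 18·-229.5000 = -4131.0000
edge 1: (17.5,13.5)→(18.5,14.5)  cross = 17.5·14.5 − 18.5·13.5 = 4.0000; (r_i+r_j)·cross = 36·4.0000 = 144.0000
edge 2: (18.5,14.5)→(18,22.5)  cross = 18.5·22.5 − 18·14.5 = 155.2500; (r_i+r_j)·cross = 36.5·155.2500 = 5666.6250
edge 3: (18,22.5)→(13.5,38)  cross = 18·38 − 13.5·22.5 = 380.2500; (r_i+r_j)·cross = 31.5·380.2500 = 11977.8750
edge 4: (13.5,38)→(1.5,30)  cross = 13.5·30 − 1.5·38 = 348.0000; (r_i+r_j)·cross = 15·348.0000 = 5220.0000
edge 5: (1.5,30)→(0.5,13.5)  cross = 1.5·13.5 − 0.5·30 = 5.2500; (r_i+r_j)·cross = 2·5.2500 = 10.5000
Σcross = 663.2500 → A = |Σcross|/2 = 331.6250 mm²
Σ(r_i+r_j)·cross = 18888.0000 → first moment M = |Σ|/6 = 3148.0000
R_c = M/A = 3148.0000/331.6250 = 9.4926 mm
θ = 294° = 5.131268 rad
V = θ·R_c·A = 5.131268·9.4926·331.6250 = 16153.232 mm³

Volume = 16153.232 mm³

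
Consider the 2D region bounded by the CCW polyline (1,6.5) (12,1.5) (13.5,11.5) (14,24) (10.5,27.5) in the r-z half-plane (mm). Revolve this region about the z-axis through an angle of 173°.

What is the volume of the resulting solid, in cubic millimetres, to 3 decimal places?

Volume = 5141.946 mm³

Profile (r,z), 5 vertices: (1,6.5) (12,1.5) (13.5,11.5) (14,24) (10.5,27.5)
edge 0: (1,6.5)→(12,1.5)  cross = 1·1.5 − 12·6.5 = -76.5000; (r_i+r_j)·cross = 13·-76.5000 = -994.5000
edge 1: (12,1.5)→(13.5,11.5)  cross = 12·11.5 − 13.5·1.5 = 117.7500; (r_i+r_j)·cross = 25.5·117.7500 = 3002.6250
edge 2: (13.5,11.5)→(14,24)  cross = 13.5·24 − 14·11.5 = 163.0000; (r_i+r_j)·cross = 27.5·163.0000 = 4482.5000
edge 3: (14,24)→(10.5,27.5)  cross = 14·27.5 − 10.5·24 = 133.0000; (r_i+r_j)·cross = 24.5·133.0000 = 3258.5000
edge 4: (10.5,27.5)→(1,6.5)  cross = 10.5·6.5 − 1·27.5 = 40.7500; (r_i+r_j)·cross = 11.5·40.7500 = 468.6250
Σcross = 378.0000 → A = |Σcross|/2 = 189.0000 mm²
Σ(r_i+r_j)·cross = 10217.7500 → first moment M = |Σ|/6 = 1702.9583
R_c = M/A = 1702.9583/189.0000 = 9.0104 mm
θ = 173° = 3.019420 rad
V = θ·R_c·A = 3.019420·9.0104·189.0000 = 5141.946 mm³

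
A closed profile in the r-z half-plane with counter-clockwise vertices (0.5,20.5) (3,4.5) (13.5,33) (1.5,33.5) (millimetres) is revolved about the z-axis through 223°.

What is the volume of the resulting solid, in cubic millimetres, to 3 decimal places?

Profile (r,z), 4 vertices: (0.5,20.5) (3,4.5) (13.5,33) (1.5,33.5)
edge 0: (0.5,20.5)→(3,4.5)  cross = 0.5·4.5 − 3·20.5 = -59.2500; (r_i+r_j)·cross = 3.5·-59.2500 = -207.3750
edge 1: (3,4.5)→(13.5,33)  cross = 3·33 − 13.5·4.5 = 38.2500; (r_i+r_j)·cross = 16.5·38.2500 = 631.1250
edge 2: (13.5,33)→(1.5,33.5)  cross = 13.5·33.5 − 1.5·33 = 402.7500; (r_i+r_j)·cross = 15·402.7500 = 6041.2500
edge 3: (1.5,33.5)→(0.5,20.5)  cross = 1.5·20.5 − 0.5·33.5 = 14.0000; (r_i+r_j)·cross = 2·14.0000 = 28.0000
Σcross = 395.7500 → A = |Σcross|/2 = 197.8750 mm²
Σ(r_i+r_j)·cross = 6493.0000 → first moment M = |Σ|/6 = 1082.1667
R_c = M/A = 1082.1667/197.8750 = 5.4689 mm
θ = 223° = 3.892084 rad
V = θ·R_c·A = 3.892084·5.4689·197.8750 = 4211.884 mm³

Volume = 4211.884 mm³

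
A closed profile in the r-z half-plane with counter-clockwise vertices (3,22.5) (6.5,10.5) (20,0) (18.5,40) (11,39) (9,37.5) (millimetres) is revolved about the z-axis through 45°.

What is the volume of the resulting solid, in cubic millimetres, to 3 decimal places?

Profile (r,z), 6 vertices: (3,22.5) (6.5,10.5) (20,0) (18.5,40) (11,39) (9,37.5)
edge 0: (3,22.5)→(6.5,10.5)  cross = 3·10.5 − 6.5·22.5 = -114.7500; (r_i+r_j)·cross = 9.5·-114.7500 = -1090.1250
edge 1: (6.5,10.5)→(20,0)  cross = 6.5·0 − 20·10.5 = -210.0000; (r_i+r_j)·cross = 26.5·-210.0000 = -5565.0000
edge 2: (20,0)→(18.5,40)  cross = 20·40 − 18.5·0 = 800.0000; (r_i+r_j)·cross = 38.5·800.0000 = 30800.0000
edge 3: (18.5,40)→(11,39)  cross = 18.5·39 − 11·40 = 281.5000; (r_i+r_j)·cross = 29.5·281.5000 = 8304.2500
edge 4: (11,39)→(9,37.5)  cross = 11·37.5 − 9·39 = 61.5000; (r_i+r_j)·cross = 20·61.5000 = 1230.0000
edge 5: (9,37.5)→(3,22.5)  cross = 9·22.5 − 3·37.5 = 90.0000; (r_i+r_j)·cross = 12·90.0000 = 1080.0000
Σcross = 908.2500 → A = |Σcross|/2 = 454.1250 mm²
Σ(r_i+r_j)·cross = 34759.1250 → first moment M = |Σ|/6 = 5793.1875
R_c = M/A = 5793.1875/454.1250 = 12.7568 mm
θ = 45° = 0.785398 rad
V = θ·R_c·A = 0.785398·12.7568·454.1250 = 4549.959 mm³

Volume = 4549.959 mm³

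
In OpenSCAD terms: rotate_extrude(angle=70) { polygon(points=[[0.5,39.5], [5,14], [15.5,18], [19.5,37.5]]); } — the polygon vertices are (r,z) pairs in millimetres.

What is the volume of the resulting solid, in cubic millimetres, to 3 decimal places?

Volume = 3957.898 mm³

Profile (r,z), 4 vertices: (0.5,39.5) (5,14) (15.5,18) (19.5,37.5)
edge 0: (0.5,39.5)→(5,14)  cross = 0.5·14 − 5·39.5 = -190.5000; (r_i+r_j)·cross = 5.5·-190.5000 = -1047.7500
edge 1: (5,14)→(15.5,18)  cross = 5·18 − 15.5·14 = -127.0000; (r_i+r_j)·cross = 20.5·-127.0000 = -2603.5000
edge 2: (15.5,18)→(19.5,37.5)  cross = 15.5·37.5 − 19.5·18 = 230.2500; (r_i+r_j)·cross = 35·230.2500 = 8058.7500
edge 3: (19.5,37.5)→(0.5,39.5)  cross = 19.5·39.5 − 0.5·37.5 = 751.5000; (r_i+r_j)·cross = 20·751.5000 = 15030.0000
Σcross = 664.2500 → A = |Σcross|/2 = 332.1250 mm²
Σ(r_i+r_j)·cross = 19437.5000 → first moment M = |Σ|/6 = 3239.5833
R_c = M/A = 3239.5833/332.1250 = 9.7541 mm
θ = 70° = 1.221730 rad
V = θ·R_c·A = 1.221730·9.7541·332.1250 = 3957.898 mm³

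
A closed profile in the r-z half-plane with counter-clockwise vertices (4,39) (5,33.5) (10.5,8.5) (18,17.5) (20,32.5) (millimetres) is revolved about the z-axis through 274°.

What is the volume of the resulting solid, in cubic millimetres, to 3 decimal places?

Profile (r,z), 5 vertices: (4,39) (5,33.5) (10.5,8.5) (18,17.5) (20,32.5)
edge 0: (4,39)→(5,33.5)  cross = 4·33.5 − 5·39 = -61.0000; (r_i+r_j)·cross = 9·-61.0000 = -549.0000
edge 1: (5,33.5)→(10.5,8.5)  cross = 5·8.5 − 10.5·33.5 = -309.2500; (r_i+r_j)·cross = 15.5·-309.2500 = -4793.3750
edge 2: (10.5,8.5)→(18,17.5)  cross = 10.5·17.5 − 18·8.5 = 30.7500; (r_i+r_j)·cross = 28.5·30.7500 = 876.3750
edge 3: (18,17.5)→(20,32.5)  cross = 18·32.5 − 20·17.5 = 235.0000; (r_i+r_j)·cross = 38·235.0000 = 8930.0000
edge 4: (20,32.5)→(4,39)  cross = 20·39 − 4·32.5 = 650.0000; (r_i+r_j)·cross = 24·650.0000 = 15600.0000
Σcross = 545.5000 → A = |Σcross|/2 = 272.7500 mm²
Σ(r_i+r_j)·cross = 20064.0000 → first moment M = |Σ|/6 = 3344.0000
R_c = M/A = 3344.0000/272.7500 = 12.2603 mm
θ = 274° = 4.782202 rad
V = θ·R_c·A = 4.782202·12.2603·272.7500 = 15991.684 mm³

Volume = 15991.684 mm³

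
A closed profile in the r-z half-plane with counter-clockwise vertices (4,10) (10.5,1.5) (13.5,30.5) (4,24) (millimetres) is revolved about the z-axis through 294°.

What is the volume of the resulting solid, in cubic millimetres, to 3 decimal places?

Volume = 7569.903 mm³

Profile (r,z), 4 vertices: (4,10) (10.5,1.5) (13.5,30.5) (4,24)
edge 0: (4,10)→(10.5,1.5)  cross = 4·1.5 − 10.5·10 = -99.0000; (r_i+r_j)·cross = 14.5·-99.0000 = -1435.5000
edge 1: (10.5,1.5)→(13.5,30.5)  cross = 10.5·30.5 − 13.5·1.5 = 300.0000; (r_i+r_j)·cross = 24·300.0000 = 7200.0000
edge 2: (13.5,30.5)→(4,24)  cross = 13.5·24 − 4·30.5 = 202.0000; (r_i+r_j)·cross = 17.5·202.0000 = 3535.0000
edge 3: (4,24)→(4,10)  cross = 4·10 − 4·24 = -56.0000; (r_i+r_j)·cross = 8·-56.0000 = -448.0000
Σcross = 347.0000 → A = |Σcross|/2 = 173.5000 mm²
Σ(r_i+r_j)·cross = 8851.5000 → first moment M = |Σ|/6 = 1475.2500
R_c = M/A = 1475.2500/173.5000 = 8.5029 mm
θ = 294° = 5.131268 rad
V = θ·R_c·A = 5.131268·8.5029·173.5000 = 7569.903 mm³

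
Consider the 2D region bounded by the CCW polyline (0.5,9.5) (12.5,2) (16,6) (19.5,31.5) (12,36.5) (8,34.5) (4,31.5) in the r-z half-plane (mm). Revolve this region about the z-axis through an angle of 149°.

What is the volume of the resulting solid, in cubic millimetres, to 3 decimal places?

Volume = 12072.793 mm³

Profile (r,z), 7 vertices: (0.5,9.5) (12.5,2) (16,6) (19.5,31.5) (12,36.5) (8,34.5) (4,31.5)
edge 0: (0.5,9.5)→(12.5,2)  cross = 0.5·2 − 12.5·9.5 = -117.7500; (r_i+r_j)·cross = 13·-117.7500 = -1530.7500
edge 1: (12.5,2)→(16,6)  cross = 12.5·6 − 16·2 = 43.0000; (r_i+r_j)·cross = 28.5·43.0000 = 1225.5000
edge 2: (16,6)→(19.5,31.5)  cross = 16·31.5 − 19.5·6 = 387.0000; (r_i+r_j)·cross = 35.5·387.0000 = 13738.5000
edge 3: (19.5,31.5)→(12,36.5)  cross = 19.5·36.5 − 12·31.5 = 333.7500; (r_i+r_j)·cross = 31.5·333.7500 = 10513.1250
edge 4: (12,36.5)→(8,34.5)  cross = 12·34.5 − 8·36.5 = 122.0000; (r_i+r_j)·cross = 20·122.0000 = 2440.0000
edge 5: (8,34.5)→(4,31.5)  cross = 8·31.5 − 4·34.5 = 114.0000; (r_i+r_j)·cross = 12·114.0000 = 1368.0000
edge 6: (4,31.5)→(0.5,9.5)  cross = 4·9.5 − 0.5·31.5 = 22.2500; (r_i+r_j)·cross = 4.5·22.2500 = 100.1250
Σcross = 904.2500 → A = |Σcross|/2 = 452.1250 mm²
Σ(r_i+r_j)·cross = 27854.5000 → first moment M = |Σ|/6 = 4642.4167
R_c = M/A = 4642.4167/452.1250 = 10.2680 mm
θ = 149° = 2.600541 rad
V = θ·R_c·A = 2.600541·10.2680·452.1250 = 12072.793 mm³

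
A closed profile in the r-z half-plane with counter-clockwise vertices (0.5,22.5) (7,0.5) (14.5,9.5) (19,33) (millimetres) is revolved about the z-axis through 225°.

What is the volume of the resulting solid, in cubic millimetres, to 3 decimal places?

Profile (r,z), 4 vertices: (0.5,22.5) (7,0.5) (14.5,9.5) (19,33)
edge 0: (0.5,22.5)→(7,0.5)  cross = 0.5·0.5 − 7·22.5 = -157.2500; (r_i+r_j)·cross = 7.5·-157.2500 = -1179.3750
edge 1: (7,0.5)→(14.5,9.5)  cross = 7·9.5 − 14.5·0.5 = 59.2500; (r_i+r_j)·cross = 21.5·59.2500 = 1273.8750
edge 2: (14.5,9.5)→(19,33)  cross = 14.5·33 − 19·9.5 = 298.0000; (r_i+r_j)·cross = 33.5·298.0000 = 9983.0000
edge 3: (19,33)→(0.5,22.5)  cross = 19·22.5 − 0.5·33 = 411.0000; (r_i+r_j)·cross = 19.5·411.0000 = 8014.5000
Σcross = 611.0000 → A = |Σcross|/2 = 305.5000 mm²
Σ(r_i+r_j)·cross = 18092.0000 → first moment M = |Σ|/6 = 3015.3333
R_c = M/A = 3015.3333/305.5000 = 9.8702 mm
θ = 225° = 3.926991 rad
V = θ·R_c·A = 3.926991·9.8702·305.5000 = 11841.186 mm³

Volume = 11841.186 mm³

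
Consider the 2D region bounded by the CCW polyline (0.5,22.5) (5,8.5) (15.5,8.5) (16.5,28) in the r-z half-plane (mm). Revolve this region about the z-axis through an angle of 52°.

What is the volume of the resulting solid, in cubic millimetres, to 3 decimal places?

Volume = 1973.703 mm³

Profile (r,z), 4 vertices: (0.5,22.5) (5,8.5) (15.5,8.5) (16.5,28)
edge 0: (0.5,22.5)→(5,8.5)  cross = 0.5·8.5 − 5·22.5 = -108.2500; (r_i+r_j)·cross = 5.5·-108.2500 = -595.3750
edge 1: (5,8.5)→(15.5,8.5)  cross = 5·8.5 − 15.5·8.5 = -89.2500; (r_i+r_j)·cross = 20.5·-89.2500 = -1829.6250
edge 2: (15.5,8.5)→(16.5,28)  cross = 15.5·28 − 16.5·8.5 = 293.7500; (r_i+r_j)·cross = 32·293.7500 = 9400.0000
edge 3: (16.5,28)→(0.5,22.5)  cross = 16.5·22.5 − 0.5·28 = 357.2500; (r_i+r_j)·cross = 17·357.2500 = 6073.2500
Σcross = 453.5000 → A = |Σcross|/2 = 226.7500 mm²
Σ(r_i+r_j)·cross = 13048.2500 → first moment M = |Σ|/6 = 2174.7083
R_c = M/A = 2174.7083/226.7500 = 9.5908 mm
θ = 52° = 0.907571 rad
V = θ·R_c·A = 0.907571·9.5908·226.7500 = 1973.703 mm³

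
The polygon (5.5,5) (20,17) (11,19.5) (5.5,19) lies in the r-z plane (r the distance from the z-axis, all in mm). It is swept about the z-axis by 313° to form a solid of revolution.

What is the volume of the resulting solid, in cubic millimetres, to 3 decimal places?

Profile (r,z), 4 vertices: (5.5,5) (20,17) (11,19.5) (5.5,19)
edge 0: (5.5,5)→(20,17)  cross = 5.5·17 − 20·5 = -6.5000; (r_i+r_j)·cross = 25.5·-6.5000 = -165.7500
edge 1: (20,17)→(11,19.5)  cross = 20·19.5 − 11·17 = 203.0000; (r_i+r_j)·cross = 31·203.0000 = 6293.0000
edge 2: (11,19.5)→(5.5,19)  cross = 11·19 − 5.5·19.5 = 101.7500; (r_i+r_j)·cross = 16.5·101.7500 = 1678.8750
edge 3: (5.5,19)→(5.5,5)  cross = 5.5·5 − 5.5·19 = -77.0000; (r_i+r_j)·cross = 11·-77.0000 = -847.0000
Σcross = 221.2500 → A = |Σcross|/2 = 110.6250 mm²
Σ(r_i+r_j)·cross = 6959.1250 → first moment M = |Σ|/6 = 1159.8542
R_c = M/A = 1159.8542/110.6250 = 10.4846 mm
θ = 313° = 5.462881 rad
V = θ·R_c·A = 5.462881·10.4846·110.6250 = 6336.145 mm³

Volume = 6336.145 mm³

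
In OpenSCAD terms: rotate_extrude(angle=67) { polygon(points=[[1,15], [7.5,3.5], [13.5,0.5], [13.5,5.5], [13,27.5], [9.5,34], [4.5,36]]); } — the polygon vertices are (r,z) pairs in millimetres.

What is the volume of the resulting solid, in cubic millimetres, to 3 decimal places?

Volume = 2886.786 mm³

Profile (r,z), 7 vertices: (1,15) (7.5,3.5) (13.5,0.5) (13.5,5.5) (13,27.5) (9.5,34) (4.5,36)
edge 0: (1,15)→(7.5,3.5)  cross = 1·3.5 − 7.5·15 = -109.0000; (r_i+r_j)·cross = 8.5·-109.0000 = -926.5000
edge 1: (7.5,3.5)→(13.5,0.5)  cross = 7.5·0.5 − 13.5·3.5 = -43.5000; (r_i+r_j)·cross = 21·-43.5000 = -913.5000
edge 2: (13.5,0.5)→(13.5,5.5)  cross = 13.5·5.5 − 13.5·0.5 = 67.5000; (r_i+r_j)·cross = 27·67.5000 = 1822.5000
edge 3: (13.5,5.5)→(13,27.5)  cross = 13.5·27.5 − 13·5.5 = 299.7500; (r_i+r_j)·cross = 26.5·299.7500 = 7943.3750
edge 4: (13,27.5)→(9.5,34)  cross = 13·34 − 9.5·27.5 = 180.7500; (r_i+r_j)·cross = 22.5·180.7500 = 4066.8750
edge 5: (9.5,34)→(4.5,36)  cross = 9.5·36 − 4.5·34 = 189.0000; (r_i+r_j)·cross = 14·189.0000 = 2646.0000
edge 6: (4.5,36)→(1,15)  cross = 4.5·15 − 1·36 = 31.5000; (r_i+r_j)·cross = 5.5·31.5000 = 173.2500
Σcross = 616.0000 → A = |Σcross|/2 = 308.0000 mm²
Σ(r_i+r_j)·cross = 14812.0000 → first moment M = |Σ|/6 = 2468.6667
R_c = M/A = 2468.6667/308.0000 = 8.0152 mm
θ = 67° = 1.169371 rad
V = θ·R_c·A = 1.169371·8.0152·308.0000 = 2886.786 mm³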